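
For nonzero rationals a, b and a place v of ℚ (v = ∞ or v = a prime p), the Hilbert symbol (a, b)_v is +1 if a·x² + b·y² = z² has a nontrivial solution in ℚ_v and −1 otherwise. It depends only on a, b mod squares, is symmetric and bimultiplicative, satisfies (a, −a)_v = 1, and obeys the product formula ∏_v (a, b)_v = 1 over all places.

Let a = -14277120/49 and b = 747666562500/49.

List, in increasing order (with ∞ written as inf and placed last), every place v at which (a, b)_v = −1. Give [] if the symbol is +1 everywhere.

Mod squares: a ≡ -330, b ≡ 65. Check v ∈ {∞, 2, 3, 5, 7, 11, 13}.
v=7: a=7^-2·(≡3), b=7^-2·(≡4) mod 7; (3|7)=-1, (4|7)=+1; (−1)^{-2·-2·3}·(-1)^-2·(+1)^-2 = +1.
v=∞: -330 < 0 and 65 > 0  ⇒  (a,b)_∞ = +1.
v=5: a=5^1·(≡4), b=5^7·(≡3) mod 5; (4|5)=+1, (3|5)=-1; (−1)^{1·7·2}·(+1)^7·(-1)^1 = -1.
v=11: a=11^1·(≡5), b=11^2·(≡10) mod 11; (5|11)=+1, (10|11)=-1; (−1)^{1·2·5}·(+1)^2·(-1)^1 = -1.
v=3: a=3^1·(≡1), b=3^2·(≡2) mod 3; (1|3)=+1, (2|3)=-1; (−1)^{1·2·1}·(+1)^2·(-1)^1 = -1.
v=2: v_2(a)=9, v_2(b)=2; units ≡ 3, 1 (mod 8); ε·ε+αω+βω = 1·0+9·0+2·1 ≡ 0  ⇒  (a,b)_2 = +1.
v=13: a=13^2·(≡2), b=13^3·(≡6) mod 13; (2|13)=-1, (6|13)=-1; (−1)^{2·3·6}·(-1)^3·(-1)^2 = -1.
|Ram(-330, 65)| = 4, even; anisotropic at {3, 5, 11, 13}.

[3, 5, 11, 13]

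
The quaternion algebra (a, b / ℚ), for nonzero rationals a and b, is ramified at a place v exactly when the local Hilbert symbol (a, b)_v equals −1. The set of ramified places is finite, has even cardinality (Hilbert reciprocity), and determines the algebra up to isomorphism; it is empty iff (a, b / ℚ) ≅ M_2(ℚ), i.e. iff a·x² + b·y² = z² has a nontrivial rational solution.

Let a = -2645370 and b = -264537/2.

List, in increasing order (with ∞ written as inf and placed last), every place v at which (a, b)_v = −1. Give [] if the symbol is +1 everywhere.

Mod squares: a ≡ -293930, b ≡ -58786. Check v ∈ {∞, 2, 3, 5, 7, 13, 17, 19}.
v=5: a=5^1·(≡1), b=5^0·(≡4) mod 5; (1|5)=+1, (4|5)=+1; (−1)^{1·0·2}·(+1)^0·(+1)^1 = +1.
v=13: a=13^1·(≡12), b=13^1·(≡11) mod 13; (12|13)=+1, (11|13)=-1; (−1)^{1·1·6}·(+1)^1·(-1)^1 = -1.
v=17: a=17^1·(≡8), b=17^1·(≡14) mod 17; (8|17)=+1, (14|17)=-1; (−1)^{1·1·8}·(+1)^1·(-1)^1 = -1.
v=3: a=3^2·(≡1), b=3^2·(≡2) mod 3; (1|3)=+1, (2|3)=-1; (−1)^{2·2·1}·(+1)^2·(-1)^2 = +1.
v=19: a=19^1·(≡2), b=19^1·(≡2) mod 19; (2|19)=-1, (2|19)=-1; (−1)^{1·1·9}·(-1)^1·(-1)^1 = -1.
v=7: a=7^1·(≡6), b=7^1·(≡1) mod 7; (6|7)=-1, (1|7)=+1; (−1)^{1·1·3}·(-1)^1·(+1)^1 = +1.
v=2: v_2(a)=1, v_2(b)=-1; units ≡ 3, 7 (mod 8); ε·ε+αω+βω = 1·1+1·0+-1·1 ≡ 0  ⇒  (a,b)_2 = +1.
v=∞: -293930 < 0 and -58786 < 0  ⇒  (a,b)_∞ = -1.
(-293930, -58786 / ℚ) ramifies at {13, 17, 19, ∞}: a division algebra.

[13, 17, 19, inf]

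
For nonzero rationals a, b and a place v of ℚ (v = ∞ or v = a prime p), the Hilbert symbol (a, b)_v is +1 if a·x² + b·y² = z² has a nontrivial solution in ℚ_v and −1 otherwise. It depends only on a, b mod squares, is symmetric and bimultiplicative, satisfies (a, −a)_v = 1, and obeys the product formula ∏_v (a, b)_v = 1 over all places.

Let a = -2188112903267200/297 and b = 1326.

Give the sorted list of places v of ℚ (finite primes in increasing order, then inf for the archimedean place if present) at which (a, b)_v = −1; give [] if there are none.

(a, b) ≡ (-7854, 1326) mod (ℚ^×)²; places V = {2, 3, 5, 7, 11, 13, 17, ∞}.
(a,b)_11: α=-1, u≡5; β=0, v≡6 (mod 11); (5|11)=+1, (6|11)=-1; sign (−1)^0·+1^0·-1^-1 = -1.
(a,b)_2: α=7, β=1; u≡1, v≡7 (mod 8); ε(u)ε(v)=0·1, αω(v)=7·0, βω(u)=1·0; sum ≡ 0  ⇒  +1.
(a,b)_13: α=2, u≡7; β=1, v≡11 (mod 13); (7|13)=-1, (11|13)=-1; sign (−1)^0·-1^1·-1^2 = -1.
(a,b)_3: α=-3, u≡1; β=1, v≡1 (mod 3); (1|3)=+1, (1|3)=+1; sign (−1)^1·+1^1·+1^-3 = -1.
(a,b)_17: α=3, u≡6; β=1, v≡10 (mod 17); (6|17)=-1, (10|17)=-1; sign (−1)^0·-1^1·-1^3 = +1.
(a,b)_5: α=2, u≡1; β=0, v≡1 (mod 5); (1|5)=+1, (1|5)=+1; sign (−1)^0·+1^0·+1^2 = +1.
(a,b)_7: α=7, u≡5; β=0, v≡3 (mod 7); (5|7)=-1, (3|7)=-1; sign (−1)^0·-1^0·-1^7 = -1.
(a,b)_∞: sgn(-7854)=−, sgn(1326)=+, so +1.
(-7854, 1326 / ℚ) ramifies at {3, 7, 11, 13}: a division algebra.

[3, 7, 11, 13]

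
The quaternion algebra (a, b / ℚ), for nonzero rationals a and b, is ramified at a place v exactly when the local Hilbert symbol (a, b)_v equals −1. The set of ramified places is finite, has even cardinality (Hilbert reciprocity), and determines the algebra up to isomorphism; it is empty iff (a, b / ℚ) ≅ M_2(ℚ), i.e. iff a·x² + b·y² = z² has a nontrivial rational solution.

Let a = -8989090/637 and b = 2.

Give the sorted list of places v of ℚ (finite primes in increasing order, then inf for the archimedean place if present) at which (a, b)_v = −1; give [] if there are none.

(a, b) ≡ (-965770, 2) mod (ℚ^×)²; places V = {2, 5, 7, 11, 13, 17, 19, 23, ∞}.
(a,b)_∞: sgn(-965770)=−, sgn(2)=+, so +1.
(a,b)_11: α=2, u≡7; β=0, v≡2 (mod 11); (7|11)=-1, (2|11)=-1; sign (−1)^0·-1^0·-1^2 = +1.
(a,b)_2: α=1, β=1; u≡3, v≡1 (mod 8); ε(u)ε(v)=1·0, αω(v)=1·0, βω(u)=1·1; sum ≡ 1  ⇒  -1.
(a,b)_17: α=1, u≡4; β=0, v≡2 (mod 17); (4|17)=+1, (2|17)=+1; sign (−1)^0·+1^0·+1^1 = +1.
(a,b)_23: α=1, u≡2; β=0, v≡2 (mod 23); (2|23)=+1, (2|23)=+1; sign (−1)^0·+1^0·+1^1 = +1.
(a,b)_13: α=-1, u≡2; β=0, v≡2 (mod 13); (2|13)=-1, (2|13)=-1; sign (−1)^0·-1^0·-1^-1 = -1.
(a,b)_7: α=-2, u≡5; β=0, v≡2 (mod 7); (5|7)=-1, (2|7)=+1; sign (−1)^0·-1^0·+1^-2 = +1.
(a,b)_5: α=1, u≡1; β=0, v≡2 (mod 5); (1|5)=+1, (2|5)=-1; sign (−1)^0·+1^0·-1^1 = -1.
(a,b)_19: α=1, u≡18; β=0, v≡2 (mod 19); (18|19)=-1, (2|19)=-1; sign (−1)^0·-1^0·-1^1 = -1.
Ram(-965770, 2) = {2, 5, 13, 19}; no ℚ_2-point on the conic.

[2, 5, 13, 19]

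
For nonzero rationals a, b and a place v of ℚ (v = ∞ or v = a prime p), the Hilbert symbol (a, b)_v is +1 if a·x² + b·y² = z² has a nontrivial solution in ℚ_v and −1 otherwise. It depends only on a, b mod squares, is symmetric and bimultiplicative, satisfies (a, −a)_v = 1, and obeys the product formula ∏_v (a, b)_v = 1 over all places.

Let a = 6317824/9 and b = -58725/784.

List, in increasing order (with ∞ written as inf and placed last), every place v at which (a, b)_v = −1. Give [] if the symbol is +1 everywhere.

(a, b) ≡ (24679, -29) mod (ℚ^×)²; places V = {2, 3, 5, 7, 23, 29, 37, ∞}.
(a,b)_∞: sgn(24679)=+, sgn(-29)=−, so +1.
(a,b)_29: α=1, u≡17; β=1, v≡5 (mod 29); (17|29)=-1, (5|29)=+1; sign (−1)^0·-1^1·+1^1 = -1.
(a,b)_5: α=0, u≡1; β=2, v≡4 (mod 5); (1|5)=+1, (4|5)=+1; sign (−1)^0·+1^2·+1^0 = +1.
(a,b)_23: α=1, u≡5; β=0, v≡20 (mod 23); (5|23)=-1, (20|23)=-1; sign (−1)^0·-1^0·-1^1 = -1.
(a,b)_37: α=1, u≡12; β=0, v≡15 (mod 37); (12|37)=+1, (15|37)=-1; sign (−1)^0·+1^0·-1^1 = -1.
(a,b)_7: α=0, u≡1; β=-2, v≡6 (mod 7); (1|7)=+1, (6|7)=-1; sign (−1)^0·+1^-2·-1^0 = +1.
(a,b)_2: α=8, β=-4; u≡7, v≡3 (mod 8); ε(u)ε(v)=1·1, αω(v)=8·1, βω(u)=-4·0; sum ≡ 1  ⇒  -1.
(a,b)_3: α=-2, u≡1; β=4, v≡1 (mod 3); (1|3)=+1, (1|3)=+1; sign (−1)^0·+1^4·+1^-2 = +1.
Ram(24679, -29) = {2, 23, 29, 37}; no ℚ_2-point on the conic.

[2, 23, 29, 37]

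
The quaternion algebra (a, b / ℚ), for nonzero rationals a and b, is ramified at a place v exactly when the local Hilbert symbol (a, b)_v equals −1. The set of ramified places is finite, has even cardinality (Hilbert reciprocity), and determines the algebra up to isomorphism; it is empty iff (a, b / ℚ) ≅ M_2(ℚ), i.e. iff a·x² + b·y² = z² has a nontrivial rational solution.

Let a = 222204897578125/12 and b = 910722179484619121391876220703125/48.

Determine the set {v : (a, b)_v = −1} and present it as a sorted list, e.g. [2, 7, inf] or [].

(a, b) ≡ (3135, 55335) mod (ℚ^×)²; places V = {2, 3, 5, 7, 11, 17, 19, 31, ∞}.
(a,b)_7: α=2, u≡3; β=5, v≡4 (mod 7); (3|7)=-1, (4|7)=+1; sign (−1)^0·-1^5·+1^2 = -1.
(a,b)_31: α=2, u≡20; β=5, v≡8 (mod 31); (20|31)=+1, (8|31)=+1; sign (−1)^0·+1^5·+1^2 = +1.
(a,b)_∞: sgn(3135)=+, sgn(55335)=+, so +1.
(a,b)_11: α=1, u≡10; β=2, v≡5 (mod 11); (10|11)=-1, (5|11)=+1; sign (−1)^0·-1^2·+1^1 = +1.
(a,b)_19: α=1, u≡18; β=2, v≡7 (mod 19); (18|19)=-1, (7|19)=+1; sign (−1)^0·-1^2·+1^1 = +1.
(a,b)_3: α=-1, u≡1; β=-1, v≡1 (mod 3); (1|3)=+1, (1|3)=+1; sign (−1)^1·+1^-1·+1^-1 = -1.
(a,b)_5: α=7, u≡2; β=15, v≡3 (mod 5); (2|5)=-1, (3|5)=-1; sign (−1)^0·-1^15·-1^7 = +1.
(a,b)_17: α=2, u≡10; β=5, v≡1 (mod 17); (10|17)=-1, (1|17)=+1; sign (−1)^0·-1^5·+1^2 = -1.
(a,b)_2: α=-2, β=-4; u≡7, v≡7 (mod 8); ε(u)ε(v)=1·1, αω(v)=-2·0, βω(u)=-4·0; sum ≡ 1  ⇒  -1.
(3135, 55335 / ℚ) ramifies at {2, 3, 7, 17}: a division algebra.

[2, 3, 7, 17]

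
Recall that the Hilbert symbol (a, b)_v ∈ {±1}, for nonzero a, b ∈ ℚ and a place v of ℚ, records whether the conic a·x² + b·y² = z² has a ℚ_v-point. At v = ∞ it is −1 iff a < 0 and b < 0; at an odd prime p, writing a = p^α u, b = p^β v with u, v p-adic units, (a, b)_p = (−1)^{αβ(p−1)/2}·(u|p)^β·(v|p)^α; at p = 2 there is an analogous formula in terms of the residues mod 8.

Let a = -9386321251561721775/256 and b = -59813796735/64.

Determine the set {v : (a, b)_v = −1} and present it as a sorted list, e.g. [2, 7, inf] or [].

[23, 29, 31, inf]

(a, b) ≡ (-4991, -212135) mod (ℚ^×)²; places V = {2, 3, 5, 7, 11, 19, 23, 29, 31, 53, 59, ∞}.
(a,b)_7: α=1, u≡2; β=1, v≡5 (mod 7); (2|7)=+1, (5|7)=-1; sign (−1)^1·+1^1·-1^1 = +1.
(a,b)_29: α=2, u≡2; β=1, v≡7 (mod 29); (2|29)=-1, (7|29)=+1; sign (−1)^0·-1^1·+1^2 = -1.
(a,b)_53: α=2, u≡17; β=0, v≡7 (mod 53); (17|53)=+1, (7|53)=+1; sign (−1)^0·+1^0·+1^2 = +1.
(a,b)_59: α=0, u≡8; β=2, v≡45 (mod 59); (8|59)=-1, (45|59)=+1; sign (−1)^0·-1^2·+1^0 = +1.
(a,b)_2: α=-8, β=-6; u≡1, v≡1 (mod 8); ε(u)ε(v)=0·0, αω(v)=-8·0, βω(u)=-6·0; sum ≡ 0  ⇒  +1.
(a,b)_11: α=2, u≡3; β=1, v≡9 (mod 11); (3|11)=+1, (9|11)=+1; sign (−1)^0·+1^1·+1^2 = +1.
(a,b)_3: α=6, u≡1; β=4, v≡1 (mod 3); (1|3)=+1, (1|3)=+1; sign (−1)^0·+1^4·+1^6 = +1.
(a,b)_19: α=2, u≡5; β=1, v≡1 (mod 19); (5|19)=+1, (1|19)=+1; sign (−1)^0·+1^1·+1^2 = +1.
(a,b)_5: α=2, u≡4; β=1, v≡2 (mod 5); (4|5)=+1, (2|5)=-1; sign (−1)^0·+1^1·-1^2 = +1.
(a,b)_23: α=1, u≡12; β=0, v≡14 (mod 23); (12|23)=+1, (14|23)=-1; sign (−1)^0·+1^0·-1^1 = -1.
(a,b)_31: α=1, u≡1; β=0, v≡15 (mod 31); (1|31)=+1, (15|31)=-1; sign (−1)^0·+1^0·-1^1 = -1.
(a,b)_∞: sgn(-4991)=−, sgn(-212135)=−, so -1.
|Ram(-4991, -212135)| = 4, even; anisotropic at {23, 29, 31, ∞}.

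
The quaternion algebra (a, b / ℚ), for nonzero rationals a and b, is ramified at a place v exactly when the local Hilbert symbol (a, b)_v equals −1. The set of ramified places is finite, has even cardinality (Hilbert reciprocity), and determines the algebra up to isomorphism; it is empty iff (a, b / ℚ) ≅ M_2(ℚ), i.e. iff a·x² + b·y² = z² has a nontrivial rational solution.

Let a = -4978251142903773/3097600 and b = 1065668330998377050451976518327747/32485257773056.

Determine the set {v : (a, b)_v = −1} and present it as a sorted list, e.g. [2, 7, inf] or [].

[2, 31, 43, 47]

Mod squares: a ≡ -63089557, b ≡ 43. Check v ∈ {∞, 2, 3, 5, 7, 11, 19, 23, 31, 43, 47, 53}.
v=53: a=53^1·(≡16), b=53^2·(≡9) mod 53; (16|53)=+1, (9|53)=+1; (−1)^{1·2·26}·(+1)^2·(+1)^1 = +1.
v=23: a=23^0·(≡6), b=23^-2·(≡7) mod 23; (6|23)=+1, (7|23)=-1; (−1)^{0·-2·11}·(+1)^-2·(-1)^0 = +1.
v=7: a=7^2·(≡2), b=7^4·(≡4) mod 7; (2|7)=+1, (4|7)=+1; (−1)^{2·4·3}·(+1)^4·(+1)^2 = +1.
v=2: v_2(a)=-10, v_2(b)=-22; units ≡ 3, 3 (mod 8); ε·ε+αω+βω = 1·1+-10·1+-22·1 ≡ 1  ⇒  (a,b)_2 = -1.
v=31: a=31^1·(≡12), b=31^2·(≡26) mod 31; (12|31)=-1, (26|31)=-1; (−1)^{1·2·15}·(-1)^2·(-1)^1 = -1.
v=47: a=47^3·(≡2), b=47^6·(≡11) mod 47; (2|47)=+1, (11|47)=-1; (−1)^{3·6·23}·(+1)^6·(-1)^3 = -1.
v=11: a=11^-2·(≡8), b=11^-4·(≡10) mod 11; (8|11)=-1, (10|11)=-1; (−1)^{-2·-4·5}·(-1)^-4·(-1)^-2 = +1.
v=43: a=43^1·(≡15), b=43^3·(≡16) mod 43; (15|43)=+1, (16|43)=+1; (−1)^{1·3·21}·(+1)^3·(+1)^1 = -1.
v=19: a=19^1·(≡18), b=19^2·(≡4) mod 19; (18|19)=-1, (4|19)=+1; (−1)^{1·2·9}·(-1)^2·(+1)^1 = +1.
v=3: a=3^6·(≡2), b=3^12·(≡1) mod 3; (2|3)=-1, (1|3)=+1; (−1)^{6·12·1}·(-1)^12·(+1)^6 = +1.
v=∞: -63089557 < 0 and 43 > 0  ⇒  (a,b)_∞ = +1.
v=5: a=5^-2·(≡3), b=5^0·(≡2) mod 5; (3|5)=-1, (2|5)=-1; (−1)^{-2·0·2}·(-1)^0·(-1)^-2 = +1.
Ram(-63089557, 43) = {2, 31, 43, 47}; no ℚ_2-point on the conic.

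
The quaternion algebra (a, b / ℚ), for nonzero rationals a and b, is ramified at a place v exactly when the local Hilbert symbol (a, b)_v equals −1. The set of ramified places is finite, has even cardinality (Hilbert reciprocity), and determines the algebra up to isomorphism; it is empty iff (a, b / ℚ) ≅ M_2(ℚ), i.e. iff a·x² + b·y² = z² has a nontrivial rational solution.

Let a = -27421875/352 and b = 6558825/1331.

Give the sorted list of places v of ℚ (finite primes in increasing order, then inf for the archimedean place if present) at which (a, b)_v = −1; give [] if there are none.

Mod squares: a ≡ -4290, b ≡ 3003. Check v ∈ {∞, 2, 3, 5, 7, 11, 13, 31}.
v=2: v_2(a)=-5, v_2(b)=0; units ≡ 7, 3 (mod 8); ε·ε+αω+βω = 1·1+-5·1+0·0 ≡ 0  ⇒  (a,b)_2 = +1.
v=∞: -4290 < 0 and 3003 > 0  ⇒  (a,b)_∞ = +1.
v=7: a=7^0·(≡1), b=7^1·(≡4) mod 7; (1|7)=+1, (4|7)=+1; (−1)^{0·1·3}·(+1)^1·(+1)^0 = +1.
v=13: a=13^1·(≡5), b=13^1·(≡12) mod 13; (5|13)=-1, (12|13)=+1; (−1)^{1·1·6}·(-1)^1·(+1)^1 = -1.
v=5: a=5^7·(≡2), b=5^2·(≡3) mod 5; (2|5)=-1, (3|5)=-1; (−1)^{7·2·2}·(-1)^2·(-1)^7 = -1.
v=31: a=31^0·(≡18), b=31^2·(≡13) mod 31; (18|31)=+1, (13|31)=-1; (−1)^{0·2·15}·(+1)^2·(-1)^0 = +1.
v=11: a=11^-1·(≡8), b=11^-3·(≡9) mod 11; (8|11)=-1, (9|11)=+1; (−1)^{-1·-3·5}·(-1)^-3·(+1)^-1 = +1.
v=3: a=3^3·(≡1), b=3^1·(≡2) mod 3; (1|3)=+1, (2|3)=-1; (−1)^{3·1·1}·(+1)^1·(-1)^3 = +1.
|Ram(-4290, 3003)| = 2, even; anisotropic at {5, 13}.

[5, 13]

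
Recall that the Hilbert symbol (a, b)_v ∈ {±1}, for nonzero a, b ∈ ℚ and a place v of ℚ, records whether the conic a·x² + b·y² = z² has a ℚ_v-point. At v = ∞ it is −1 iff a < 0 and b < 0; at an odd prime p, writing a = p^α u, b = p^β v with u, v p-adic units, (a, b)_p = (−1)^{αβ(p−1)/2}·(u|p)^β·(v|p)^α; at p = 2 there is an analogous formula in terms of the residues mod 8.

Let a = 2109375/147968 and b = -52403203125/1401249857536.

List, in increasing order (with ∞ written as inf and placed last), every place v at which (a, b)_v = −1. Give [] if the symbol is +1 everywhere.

(a, b) ≡ (30, -5) mod (ℚ^×)²; places V = {2, 3, 5, 7, 13, 17, ∞}.
(a,b)_17: α=-2, u≡16; β=-4, v≡12 (mod 17); (16|17)=+1, (12|17)=-1; sign (−1)^0·+1^-4·-1^-2 = +1.
(a,b)_3: α=3, u≡1; β=4, v≡1 (mod 3); (1|3)=+1, (1|3)=+1; sign (−1)^0·+1^4·+1^3 = +1.
(a,b)_7: α=0, u≡1; β=2, v≡2 (mod 7); (1|7)=+1, (2|7)=+1; sign (−1)^0·+1^2·+1^0 = +1.
(a,b)_5: α=7, u≡4; β=7, v≡4 (mod 5); (4|5)=+1, (4|5)=+1; sign (−1)^0·+1^7·+1^7 = +1.
(a,b)_∞: sgn(30)=+, sgn(-5)=−, so +1.
(a,b)_2: α=-9, β=-24; u≡7, v≡3 (mod 8); ε(u)ε(v)=1·1, αω(v)=-9·1, βω(u)=-24·0; sum ≡ 0  ⇒  +1.
(a,b)_13: α=0, u≡4; β=2, v≡8 (mod 13); (4|13)=+1, (8|13)=-1; sign (−1)^0·+1^2·-1^0 = +1.
Ram(a, b) = ∅: the form 30·x² + -5·y² − z² is isotropic over every ℚ_v, so by Hasse–Minkowski it is isotropic over ℚ.

[]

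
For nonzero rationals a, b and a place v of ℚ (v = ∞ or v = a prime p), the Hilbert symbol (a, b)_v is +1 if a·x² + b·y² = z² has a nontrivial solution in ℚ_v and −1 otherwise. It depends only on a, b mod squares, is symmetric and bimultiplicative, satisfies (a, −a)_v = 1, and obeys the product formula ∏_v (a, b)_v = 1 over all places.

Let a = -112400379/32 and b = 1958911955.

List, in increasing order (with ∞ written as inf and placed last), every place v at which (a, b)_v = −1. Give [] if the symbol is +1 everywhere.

[2, 3, 5, 17]

(a, b) ≡ (-16422, 1955) mod (ℚ^×)²; places V = {2, 3, 5, 7, 11, 13, 17, 23, ∞}.
(a,b)_∞: sgn(-16422)=−, sgn(1955)=+, so +1.
(a,b)_5: α=0, u≡3; β=1, v≡1 (mod 5); (3|5)=-1, (1|5)=+1; sign (−1)^0·-1^1·+1^0 = -1.
(a,b)_3: α=5, u≡1; β=0, v≡2 (mod 3); (1|3)=+1, (2|3)=-1; sign (−1)^0·+1^0·-1^5 = -1.
(a,b)_11: α=0, u≡3; β=2, v≡6 (mod 11); (3|11)=+1, (6|11)=-1; sign (−1)^0·+1^2·-1^0 = +1.
(a,b)_7: α=1, u≡3; β=2, v≡4 (mod 7); (3|7)=-1, (4|7)=+1; sign (−1)^0·-1^2·+1^1 = +1.
(a,b)_2: α=-5, β=0; u≡5, v≡3 (mod 8); ε(u)ε(v)=0·1, αω(v)=-5·1, βω(u)=0·1; sum ≡ 1  ⇒  -1.
(a,b)_13: α=2, u≡9; β=2, v≡5 (mod 13); (9|13)=+1, (5|13)=-1; sign (−1)^0·+1^2·-1^2 = +1.
(a,b)_17: α=1, u≡14; β=1, v≡1 (mod 17); (14|17)=-1, (1|17)=+1; sign (−1)^0·-1^1·+1^1 = -1.
(a,b)_23: α=1, u≡10; β=1, v≡4 (mod 23); (10|23)=-1, (4|23)=+1; sign (−1)^1·-1^1·+1^1 = +1.
|Ram(-16422, 1955)| = 4, even; anisotropic at {2, 3, 5, 17}.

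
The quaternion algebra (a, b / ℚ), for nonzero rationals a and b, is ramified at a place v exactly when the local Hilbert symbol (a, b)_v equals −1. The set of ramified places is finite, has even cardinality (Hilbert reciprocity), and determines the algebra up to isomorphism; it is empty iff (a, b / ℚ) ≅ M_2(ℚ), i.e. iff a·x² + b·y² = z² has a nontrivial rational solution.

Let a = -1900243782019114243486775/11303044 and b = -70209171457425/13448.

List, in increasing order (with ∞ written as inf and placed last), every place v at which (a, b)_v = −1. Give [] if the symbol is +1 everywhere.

Mod squares: a ≡ -2639, b ≡ -2148146. Check v ∈ {∞, 2, 3, 5, 7, 11, 13, 29, 37, 41}.
v=41: a=41^-4·(≡27), b=41^-2·(≡32) mod 41; (27|41)=-1, (32|41)=+1; (−1)^{-4·-2·20}·(-1)^-2·(+1)^-4 = +1.
v=37: a=37^0·(≡4), b=37^1·(≡22) mod 37; (4|37)=+1, (22|37)=-1; (−1)^{0·1·18}·(+1)^1·(-1)^0 = +1.
v=2: v_2(a)=-2, v_2(b)=-3; units ≡ 1, 7 (mod 8); ε·ε+αω+βω = 0·1+-2·0+-3·0 ≡ 0  ⇒  (a,b)_2 = +1.
v=3: a=3^0·(≡1), b=3^2·(≡1) mod 3; (1|3)=+1, (1|3)=+1; (−1)^{0·2·1}·(+1)^2·(+1)^0 = +1.
v=13: a=13^3·(≡5), b=13^1·(≡12) mod 13; (5|13)=-1, (12|13)=+1; (−1)^{3·1·6}·(-1)^1·(+1)^3 = -1.
v=7: a=7^13·(≡4), b=7^5·(≡2) mod 7; (4|7)=+1, (2|7)=+1; (−1)^{13·5·3}·(+1)^5·(+1)^13 = -1.
v=∞: -2639 < 0 and -2148146 < 0  ⇒  (a,b)_∞ = -1.
v=5: a=5^2·(≡1), b=5^2·(≡1) mod 5; (1|5)=+1, (1|5)=+1; (−1)^{2·2·2}·(+1)^2·(+1)^2 = +1.
v=29: a=29^3·(≡4), b=29^1·(≡18) mod 29; (4|29)=+1, (18|29)=-1; (−1)^{3·1·14}·(+1)^1·(-1)^3 = -1.
v=11: a=11^4·(≡5), b=11^3·(≡10) mod 11; (5|11)=+1, (10|11)=-1; (−1)^{4·3·5}·(+1)^3·(-1)^4 = +1.
|Ram(-2639, -2148146)| = 4, even; anisotropic at {7, 13, 29, ∞}.

[7, 13, 29, inf]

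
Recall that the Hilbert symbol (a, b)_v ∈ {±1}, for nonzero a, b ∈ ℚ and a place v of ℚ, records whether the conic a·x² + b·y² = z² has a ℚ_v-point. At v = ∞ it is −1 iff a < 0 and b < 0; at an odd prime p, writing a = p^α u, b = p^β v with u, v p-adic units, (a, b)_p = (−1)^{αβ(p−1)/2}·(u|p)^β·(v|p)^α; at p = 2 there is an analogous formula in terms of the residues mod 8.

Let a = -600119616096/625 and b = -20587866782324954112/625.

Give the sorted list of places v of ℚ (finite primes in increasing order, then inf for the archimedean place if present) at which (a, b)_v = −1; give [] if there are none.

[2, 7, 11, 13, 17, inf]

(a, b) ≡ (-6006, -357) mod (ℚ^×)²; places V = {2, 3, 5, 7, 11, 13, 17, ∞}.
(a,b)_17: α=2, u≡6; β=3, v≡16 (mod 17); (6|17)=-1, (16|17)=+1; sign (−1)^0·-1^3·+1^2 = -1.
(a,b)_∞: sgn(-6006)=−, sgn(-357)=−, so -1.
(a,b)_11: α=1, u≡4; β=2, v≡7 (mod 11); (4|11)=+1, (7|11)=-1; sign (−1)^0·+1^2·-1^1 = -1.
(a,b)_13: α=1, u≡6; β=2, v≡2 (mod 13); (6|13)=-1, (2|13)=-1; sign (−1)^0·-1^2·-1^1 = -1.
(a,b)_2: α=5, β=10; u≡5, v≡3 (mod 8); ε(u)ε(v)=0·1, αω(v)=5·1, βω(u)=10·1; sum ≡ 1  ⇒  -1.
(a,b)_5: α=-4, u≡4; β=-4, v≡3 (mod 5); (4|5)=+1, (3|5)=-1; sign (−1)^0·+1^-4·-1^-4 = +1.
(a,b)_3: α=3, u≡2; β=5, v≡1 (mod 3); (2|3)=-1, (1|3)=+1; sign (−1)^1·-1^5·+1^3 = +1.
(a,b)_7: α=5, u≡5; β=7, v≡3 (mod 7); (5|7)=-1, (3|7)=-1; sign (−1)^1·-1^7·-1^5 = -1.
Ram(-6006, -357) = {2, 7, 11, 13, 17, ∞}; no ℚ_2-point on the conic.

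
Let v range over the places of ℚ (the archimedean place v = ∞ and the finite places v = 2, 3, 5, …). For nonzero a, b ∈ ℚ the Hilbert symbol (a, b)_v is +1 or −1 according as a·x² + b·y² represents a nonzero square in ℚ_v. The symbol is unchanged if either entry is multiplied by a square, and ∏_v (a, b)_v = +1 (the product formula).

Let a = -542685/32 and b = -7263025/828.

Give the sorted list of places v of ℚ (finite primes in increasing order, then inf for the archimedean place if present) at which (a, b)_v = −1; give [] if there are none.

Mod squares: a ≡ -8970, b ≡ -23. Check v ∈ {∞, 2, 3, 5, 7, 11, 13, 23}.
v=5: a=5^1·(≡4), b=5^2·(≡3) mod 5; (4|5)=+1, (3|5)=-1; (−1)^{1·2·2}·(+1)^2·(-1)^1 = -1.
v=7: a=7^0·(≡1), b=7^4·(≡3) mod 7; (1|7)=+1, (3|7)=-1; (−1)^{0·4·3}·(+1)^4·(-1)^0 = +1.
v=11: a=11^2·(≡8), b=11^2·(≡8) mod 11; (8|11)=-1, (8|11)=-1; (−1)^{2·2·5}·(-1)^2·(-1)^2 = +1.
v=∞: -8970 < 0 and -23 < 0  ⇒  (a,b)_∞ = -1.
v=23: a=23^1·(≡8), b=23^-1·(≡20) mod 23; (8|23)=+1, (20|23)=-1; (−1)^{1·-1·11}·(+1)^-1·(-1)^1 = +1.
v=13: a=13^1·(≡4), b=13^0·(≡4) mod 13; (4|13)=+1, (4|13)=+1; (−1)^{1·0·6}·(+1)^0·(+1)^1 = +1.
v=3: a=3^1·(≡1), b=3^-2·(≡1) mod 3; (1|3)=+1, (1|3)=+1; (−1)^{1·-2·1}·(+1)^-2·(+1)^1 = +1.
v=2: v_2(a)=-5, v_2(b)=-2; units ≡ 3, 1 (mod 8); ε·ε+αω+βω = 1·0+-5·0+-2·1 ≡ 0  ⇒  (a,b)_2 = +1.
(-8970, -23 / ℚ) ramifies at {5, ∞}: a division algebra.

[5, inf]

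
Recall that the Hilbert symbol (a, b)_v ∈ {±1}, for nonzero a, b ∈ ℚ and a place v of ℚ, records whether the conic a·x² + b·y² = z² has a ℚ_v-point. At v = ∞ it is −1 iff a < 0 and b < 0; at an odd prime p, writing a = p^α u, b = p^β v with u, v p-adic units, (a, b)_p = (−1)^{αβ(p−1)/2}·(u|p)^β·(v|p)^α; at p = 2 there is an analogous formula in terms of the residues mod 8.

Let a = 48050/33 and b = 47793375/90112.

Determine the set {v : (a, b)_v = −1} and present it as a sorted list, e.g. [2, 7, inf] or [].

[2, 11]

Mod squares: a ≡ 66, b ≡ 330. Check v ∈ {∞, 2, 3, 5, 7, 11, 17, 31}.
v=2: v_2(a)=1, v_2(b)=-13; units ≡ 1, 5 (mod 8); ε·ε+αω+βω = 0·0+1·1+-13·0 ≡ 1  ⇒  (a,b)_2 = -1.
v=∞: 66 > 0 and 330 > 0  ⇒  (a,b)_∞ = +1.
v=7: a=7^0·(≡6), b=7^2·(≡2) mod 7; (6|7)=-1, (2|7)=+1; (−1)^{0·2·3}·(-1)^2·(+1)^0 = +1.
v=17: a=17^0·(≡9), b=17^2·(≡7) mod 17; (9|17)=+1, (7|17)=-1; (−1)^{0·2·8}·(+1)^2·(-1)^0 = +1.
v=3: a=3^-1·(≡1), b=3^3·(≡2) mod 3; (1|3)=+1, (2|3)=-1; (−1)^{-1·3·1}·(+1)^3·(-1)^-1 = +1.
v=31: a=31^2·(≡25), b=31^0·(≡20) mod 31; (25|31)=+1, (20|31)=+1; (−1)^{2·0·15}·(+1)^0·(+1)^2 = +1.
v=5: a=5^2·(≡4), b=5^3·(≡1) mod 5; (4|5)=+1, (1|5)=+1; (−1)^{2·3·2}·(+1)^3·(+1)^2 = +1.
v=11: a=11^-1·(≡8), b=11^-1·(≡10) mod 11; (8|11)=-1, (10|11)=-1; (−1)^{-1·-1·5}·(-1)^-1·(-1)^-1 = -1.
|Ram(66, 330)| = 2, even; anisotropic at {2, 11}.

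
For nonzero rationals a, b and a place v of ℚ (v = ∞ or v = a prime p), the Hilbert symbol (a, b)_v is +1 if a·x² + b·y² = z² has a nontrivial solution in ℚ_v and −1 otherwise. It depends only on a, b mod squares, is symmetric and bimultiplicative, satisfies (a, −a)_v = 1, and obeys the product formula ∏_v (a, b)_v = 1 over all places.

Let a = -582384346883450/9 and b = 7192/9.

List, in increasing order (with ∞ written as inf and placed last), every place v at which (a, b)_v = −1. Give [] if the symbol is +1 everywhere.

[2, 41]

(a, b) ≡ (-28823738, 1798) mod (ℚ^×)²; places V = {2, 3, 5, 17, 23, 29, 31, 41, ∞}.
(a,b)_5: α=2, u≡3; β=0, v≡3 (mod 5); (3|5)=-1, (3|5)=-1; sign (−1)^0·-1^0·-1^2 = +1.
(a,b)_∞: sgn(-28823738)=−, sgn(1798)=+, so +1.
(a,b)_17: α=1, u≡8; β=0, v≡2 (mod 17); (8|17)=+1, (2|17)=+1; sign (−1)^0·+1^0·+1^1 = +1.
(a,b)_3: α=-2, u≡1; β=-2, v≡1 (mod 3); (1|3)=+1, (1|3)=+1; sign (−1)^0·+1^-2·+1^-2 = +1.
(a,b)_29: α=3, u≡25; β=1, v≡5 (mod 29); (25|29)=+1, (5|29)=+1; sign (−1)^0·+1^1·+1^3 = +1.
(a,b)_2: α=1, β=3; u≡3, v≡3 (mod 8); ε(u)ε(v)=1·1, αω(v)=1·1, βω(u)=3·1; sum ≡ 1  ⇒  -1.
(a,b)_31: α=3, u≡9; β=1, v≡12 (mod 31); (9|31)=+1, (12|31)=-1; sign (−1)^1·+1^1·-1^3 = +1.
(a,b)_41: α=1, u≡20; β=0, v≡11 (mod 41); (20|41)=+1, (11|41)=-1; sign (−1)^0·+1^0·-1^1 = -1.
(a,b)_23: α=1, u≡16; β=0, v≡12 (mod 23); (16|23)=+1, (12|23)=+1; sign (−1)^0·+1^0·+1^1 = +1.
(-28823738, 1798 / ℚ) ramifies at {2, 41}: a division algebra.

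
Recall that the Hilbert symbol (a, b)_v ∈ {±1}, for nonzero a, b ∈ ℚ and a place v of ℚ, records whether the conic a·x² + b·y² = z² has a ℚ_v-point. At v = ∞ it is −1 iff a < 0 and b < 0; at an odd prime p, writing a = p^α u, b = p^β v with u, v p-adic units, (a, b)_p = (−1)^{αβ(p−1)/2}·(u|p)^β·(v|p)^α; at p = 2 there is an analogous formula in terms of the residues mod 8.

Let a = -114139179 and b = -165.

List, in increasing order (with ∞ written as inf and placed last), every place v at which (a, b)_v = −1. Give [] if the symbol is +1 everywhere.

(a, b) ≡ (-2139, -165) mod (ℚ^×)²; places V = {2, 3, 5, 7, 11, 23, 31, ∞}.
(a,b)_31: α=1, u≡23; β=0, v≡21 (mod 31); (23|31)=-1, (21|31)=-1; sign (−1)^0·-1^0·-1^1 = -1.
(a,b)_5: α=0, u≡1; β=1, v≡2 (mod 5); (1|5)=+1, (2|5)=-1; sign (−1)^0·+1^1·-1^0 = +1.
(a,b)_∞: sgn(-2139)=−, sgn(-165)=−, so -1.
(a,b)_11: α=2, u≡6; β=1, v≡7 (mod 11); (6|11)=-1, (7|11)=-1; sign (−1)^0·-1^1·-1^2 = -1.
(a,b)_7: α=2, u≡5; β=0, v≡3 (mod 7); (5|7)=-1, (3|7)=-1; sign (−1)^0·-1^0·-1^2 = +1.
(a,b)_3: α=3, u≡1; β=1, v≡2 (mod 3); (1|3)=+1, (2|3)=-1; sign (−1)^1·+1^1·-1^3 = +1.
(a,b)_2: α=0, β=0; u≡5, v≡3 (mod 8); ε(u)ε(v)=0·1, αω(v)=0·1, βω(u)=0·1; sum ≡ 0  ⇒  +1.
(a,b)_23: α=1, u≡22; β=0, v≡19 (mod 23); (22|23)=-1, (19|23)=-1; sign (−1)^0·-1^0·-1^1 = -1.
(-2139, -165 / ℚ) ramifies at {11, 23, 31, ∞}: a division algebra.

[11, 23, 31, inf]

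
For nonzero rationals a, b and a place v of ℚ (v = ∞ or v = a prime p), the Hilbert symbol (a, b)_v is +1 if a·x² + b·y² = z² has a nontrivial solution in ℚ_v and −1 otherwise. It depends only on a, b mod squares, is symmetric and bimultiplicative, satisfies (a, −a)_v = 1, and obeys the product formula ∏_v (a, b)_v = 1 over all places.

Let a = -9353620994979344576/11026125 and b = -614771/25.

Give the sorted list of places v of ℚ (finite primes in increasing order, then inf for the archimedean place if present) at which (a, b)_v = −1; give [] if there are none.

Mod squares: a ≡ -3655, b ≡ -731. Check v ∈ {∞, 2, 3, 5, 11, 17, 23, 29, 43}.
v=11: a=11^-2·(≡2), b=11^0·(≡10) mod 11; (2|11)=-1, (10|11)=-1; (−1)^{-2·0·5}·(-1)^0·(-1)^-2 = +1.
v=3: a=3^-6·(≡2), b=3^0·(≡1) mod 3; (2|3)=-1, (1|3)=+1; (−1)^{-6·0·1}·(-1)^0·(+1)^-6 = +1.
v=2: v_2(a)=6, v_2(b)=0; units ≡ 1, 5 (mod 8); ε·ε+αω+βω = 0·0+6·1+0·0 ≡ 0  ⇒  (a,b)_2 = +1.
v=5: a=5^-3·(≡1), b=5^-2·(≡4) mod 5; (1|5)=+1, (4|5)=+1; (−1)^{-3·-2·2}·(+1)^-2·(+1)^-3 = +1.
v=29: a=29^4·(≡25), b=29^2·(≡16) mod 29; (25|29)=+1, (16|29)=+1; (−1)^{4·2·14}·(+1)^2·(+1)^4 = +1.
v=23: a=23^2·(≡13), b=23^0·(≡21) mod 23; (13|23)=+1, (21|23)=-1; (−1)^{2·0·11}·(+1)^0·(-1)^2 = +1.
v=∞: -3655 < 0 and -731 < 0  ⇒  (a,b)_∞ = -1.
v=17: a=17^3·(≡3), b=17^1·(≡8) mod 17; (3|17)=-1, (8|17)=+1; (−1)^{3·1·8}·(-1)^1·(+1)^3 = -1.
v=43: a=43^3·(≡23), b=43^1·(≡37) mod 43; (23|43)=+1, (37|43)=-1; (−1)^{3·1·21}·(+1)^1·(-1)^3 = +1.
|Ram(-3655, -731)| = 2, even; anisotropic at {17, ∞}.

[17, inf]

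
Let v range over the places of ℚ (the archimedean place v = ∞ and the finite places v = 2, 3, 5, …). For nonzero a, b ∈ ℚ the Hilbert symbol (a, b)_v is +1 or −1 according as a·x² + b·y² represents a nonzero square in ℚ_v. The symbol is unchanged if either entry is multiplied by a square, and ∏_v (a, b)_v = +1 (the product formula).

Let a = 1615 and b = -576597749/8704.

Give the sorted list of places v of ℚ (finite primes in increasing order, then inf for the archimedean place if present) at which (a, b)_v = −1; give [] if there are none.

[2, 19]

Mod squares: a ≡ 1615, b ≡ -986. Check v ∈ {∞, 2, 5, 7, 13, 17, 19, 29}.
v=5: a=5^1·(≡3), b=5^0·(≡4) mod 5; (3|5)=-1, (4|5)=+1; (−1)^{1·0·2}·(-1)^0·(+1)^1 = +1.
v=29: a=29^0·(≡20), b=29^1·(≡24) mod 29; (20|29)=+1, (24|29)=+1; (−1)^{0·1·14}·(+1)^1·(+1)^0 = +1.
v=∞: 1615 > 0 and -986 < 0  ⇒  (a,b)_∞ = +1.
v=2: v_2(a)=0, v_2(b)=-9; units ≡ 7, 3 (mod 8); ε·ε+αω+βω = 1·1+0·1+-9·0 ≡ 1  ⇒  (a,b)_2 = -1.
v=17: a=17^1·(≡10), b=17^-1·(≡3) mod 17; (10|17)=-1, (3|17)=-1; (−1)^{1·-1·8}·(-1)^-1·(-1)^1 = +1.
v=7: a=7^0·(≡5), b=7^6·(≡2) mod 7; (5|7)=-1, (2|7)=+1; (−1)^{0·6·3}·(-1)^6·(+1)^0 = +1.
v=19: a=19^1·(≡9), b=19^0·(≡10) mod 19; (9|19)=+1, (10|19)=-1; (−1)^{1·0·9}·(+1)^0·(-1)^1 = -1.
v=13: a=13^0·(≡3), b=13^2·(≡6) mod 13; (3|13)=+1, (6|13)=-1; (−1)^{0·2·6}·(+1)^2·(-1)^0 = +1.
|Ram(1615, -986)| = 2, even; anisotropic at {2, 19}.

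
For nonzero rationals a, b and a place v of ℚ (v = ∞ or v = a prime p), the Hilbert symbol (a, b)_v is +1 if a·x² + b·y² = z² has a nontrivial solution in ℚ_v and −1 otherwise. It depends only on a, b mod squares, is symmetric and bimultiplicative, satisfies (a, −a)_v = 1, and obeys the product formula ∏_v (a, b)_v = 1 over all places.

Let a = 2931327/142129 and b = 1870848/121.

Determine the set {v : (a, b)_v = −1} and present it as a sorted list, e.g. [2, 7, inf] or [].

Mod squares: a ≡ 23, b ≡ 203. Check v ∈ {∞, 2, 3, 7, 11, 13, 17, 23, 29}.
v=23: a=23^1·(≡12), b=23^0·(≡20) mod 23; (12|23)=+1, (20|23)=-1; (−1)^{1·0·11}·(+1)^0·(-1)^1 = -1.
v=29: a=29^-2·(≡16), b=29^1·(≡9) mod 29; (16|29)=+1, (9|29)=+1; (−1)^{-2·1·14}·(+1)^1·(+1)^-2 = +1.
v=13: a=13^-2·(≡1), b=13^0·(≡11) mod 13; (1|13)=+1, (11|13)=-1; (−1)^{-2·0·6}·(+1)^0·(-1)^-2 = +1.
v=∞: 23 > 0 and 203 > 0  ⇒  (a,b)_∞ = +1.
v=2: v_2(a)=0, v_2(b)=10; units ≡ 7, 3 (mod 8); ε·ε+αω+βω = 1·1+0·1+10·0 ≡ 1  ⇒  (a,b)_2 = -1.
v=3: a=3^2·(≡2), b=3^2·(≡2) mod 3; (2|3)=-1, (2|3)=-1; (−1)^{2·2·1}·(-1)^2·(-1)^2 = +1.
v=11: a=11^0·(≡4), b=11^-2·(≡1) mod 11; (4|11)=+1, (1|11)=+1; (−1)^{0·-2·5}·(+1)^-2·(+1)^0 = +1.
v=17: a=17^2·(≡5), b=17^0·(≡16) mod 17; (5|17)=-1, (16|17)=+1; (−1)^{2·0·8}·(-1)^0·(+1)^2 = +1.
v=7: a=7^2·(≡1), b=7^1·(≡2) mod 7; (1|7)=+1, (2|7)=+1; (−1)^{2·1·3}·(+1)^1·(+1)^2 = +1.
(23, 203 / ℚ) ramifies at {2, 23}: a division algebra.

[2, 23]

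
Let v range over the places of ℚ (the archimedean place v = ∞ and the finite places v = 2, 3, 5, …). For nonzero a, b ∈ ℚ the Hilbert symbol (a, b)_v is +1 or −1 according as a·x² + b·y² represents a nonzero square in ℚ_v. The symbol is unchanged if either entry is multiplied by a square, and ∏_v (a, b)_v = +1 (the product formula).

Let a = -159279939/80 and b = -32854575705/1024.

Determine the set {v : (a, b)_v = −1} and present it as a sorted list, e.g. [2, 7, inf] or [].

[7, inf]

(a, b) ≡ (-455, -105) mod (ℚ^×)²; places V = {2, 3, 5, 7, 13, 19, ∞}.
(a,b)_13: α=1, u≡1; β=0, v≡1 (mod 13); (1|13)=+1, (1|13)=+1; sign (−1)^0·+1^0·+1^1 = +1.
(a,b)_5: α=-1, u≡1; β=1, v≡1 (mod 5); (1|5)=+1, (1|5)=+1; sign (−1)^0·+1^1·+1^-1 = +1.
(a,b)_19: α=0, u≡11; β=4, v≡16 (mod 19); (11|19)=+1, (16|19)=+1; sign (−1)^0·+1^4·+1^0 = +1.
(a,b)_∞: sgn(-455)=−, sgn(-105)=−, so -1.
(a,b)_3: α=6, u≡1; β=1, v≡1 (mod 3); (1|3)=+1, (1|3)=+1; sign (−1)^0·+1^1·+1^6 = +1.
(a,b)_2: α=-4, β=-10; u≡1, v≡7 (mod 8); ε(u)ε(v)=0·1, αω(v)=-4·0, βω(u)=-10·0; sum ≡ 0  ⇒  +1.
(a,b)_7: α=5, u≡5; β=5, v≡6 (mod 7); (5|7)=-1, (6|7)=-1; sign (−1)^1·-1^5·-1^5 = -1.
|Ram(-455, -105)| = 2, even; anisotropic at {7, ∞}.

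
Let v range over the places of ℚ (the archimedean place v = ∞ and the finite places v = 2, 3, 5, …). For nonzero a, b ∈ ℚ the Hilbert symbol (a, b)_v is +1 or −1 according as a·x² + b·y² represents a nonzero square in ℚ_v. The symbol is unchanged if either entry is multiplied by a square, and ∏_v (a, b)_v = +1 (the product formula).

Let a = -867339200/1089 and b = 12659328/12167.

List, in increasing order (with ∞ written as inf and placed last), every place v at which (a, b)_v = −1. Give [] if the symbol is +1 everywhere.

[13, 23]

(a, b) ≡ (-11063, 56166) mod (ℚ^×)²; places V = {2, 3, 5, 7, 11, 13, 23, 37, ∞}.
(a,b)_11: α=-2, u≡1; β=1, v≡6 (mod 11); (1|11)=+1, (6|11)=-1; sign (−1)^0·+1^1·-1^-2 = +1.
(a,b)_7: α=2, u≡4; β=0, v≡3 (mod 7); (4|7)=+1, (3|7)=-1; sign (−1)^0·+1^0·-1^2 = +1.
(a,b)_5: α=2, u≡3; β=0, v≡4 (mod 5); (3|5)=-1, (4|5)=+1; sign (−1)^0·-1^0·+1^2 = +1.
(a,b)_37: α=1, u≡26; β=1, v≡30 (mod 37); (26|37)=+1, (30|37)=+1; sign (−1)^0·+1^1·+1^1 = +1.
(a,b)_13: α=1, u≡7; β=0, v≡7 (mod 13); (7|13)=-1, (7|13)=-1; sign (−1)^0·-1^0·-1^1 = -1.
(a,b)_2: α=6, β=7; u≡1, v≡3 (mod 8); ε(u)ε(v)=0·1, αω(v)=6·1, βω(u)=7·0; sum ≡ 0  ⇒  +1.
(a,b)_23: α=1, u≡4; β=-3, v≡13 (mod 23); (4|23)=+1, (13|23)=+1; sign (−1)^1·+1^-3·+1^1 = -1.
(a,b)_∞: sgn(-11063)=−, sgn(56166)=+, so +1.
(a,b)_3: α=-2, u≡1; β=5, v≡2 (mod 3); (1|3)=+1, (2|3)=-1; sign (−1)^0·+1^5·-1^-2 = +1.
(-11063, 56166 / ℚ) ramifies at {13, 23}: a division algebra.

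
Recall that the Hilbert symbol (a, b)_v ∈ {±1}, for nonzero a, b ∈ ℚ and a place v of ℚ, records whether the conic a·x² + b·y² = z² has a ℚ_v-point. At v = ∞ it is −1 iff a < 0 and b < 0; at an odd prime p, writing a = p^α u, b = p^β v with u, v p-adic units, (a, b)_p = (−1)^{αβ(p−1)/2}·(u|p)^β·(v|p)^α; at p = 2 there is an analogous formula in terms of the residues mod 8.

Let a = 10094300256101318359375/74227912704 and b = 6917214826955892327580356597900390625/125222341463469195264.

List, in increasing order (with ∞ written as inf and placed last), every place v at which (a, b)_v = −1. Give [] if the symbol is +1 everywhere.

(a, b) ≡ (31, 5291) mod (ℚ^×)²; places V = {2, 3, 5, 7, 11, 13, 31, 37, 43, ∞}.
(a,b)_2: α=-12, β=-22; u≡7, v≡3 (mod 8); ε(u)ε(v)=1·1, αω(v)=-12·1, βω(u)=-22·0; sum ≡ 1  ⇒  -1.
(a,b)_∞: sgn(31)=+, sgn(5291)=+, so +1.
(a,b)_7: α=8, u≡5; β=14, v≡5 (mod 7); (5|7)=-1, (5|7)=-1; sign (−1)^0·-1^14·-1^8 = +1.
(a,b)_43: α=-2, u≡10; β=-4, v≡42 (mod 43); (10|43)=+1, (42|43)=-1; sign (−1)^0·+1^-4·-1^-2 = +1.
(a,b)_3: α=-4, u≡1; β=-8, v≡2 (mod 3); (1|3)=+1, (2|3)=-1; sign (−1)^0·+1^-8·-1^-4 = +1.
(a,b)_11: α=-2, u≡4; β=-3, v≡8 (mod 11); (4|11)=+1, (8|11)=-1; sign (−1)^0·+1^-3·-1^-2 = +1.
(a,b)_37: α=2, u≡31; β=3, v≡6 (mod 37); (31|37)=-1, (6|37)=-1; sign (−1)^0·-1^3·-1^2 = -1.
(a,b)_13: α=2, u≡6; β=3, v≡4 (mod 13); (6|13)=-1, (4|13)=+1; sign (−1)^0·-1^3·+1^2 = -1.
(a,b)_31: α=1, u≡25; β=2, v≡29 (mod 31); (25|31)=+1, (29|31)=-1; sign (−1)^0·+1^2·-1^1 = -1.
(a,b)_5: α=12, u≡4; β=20, v≡1 (mod 5); (4|5)=+1, (1|5)=+1; sign (−1)^0·+1^20·+1^12 = +1.
|Ram(31, 5291)| = 4, even; anisotropic at {2, 13, 31, 37}.

[2, 13, 31, 37]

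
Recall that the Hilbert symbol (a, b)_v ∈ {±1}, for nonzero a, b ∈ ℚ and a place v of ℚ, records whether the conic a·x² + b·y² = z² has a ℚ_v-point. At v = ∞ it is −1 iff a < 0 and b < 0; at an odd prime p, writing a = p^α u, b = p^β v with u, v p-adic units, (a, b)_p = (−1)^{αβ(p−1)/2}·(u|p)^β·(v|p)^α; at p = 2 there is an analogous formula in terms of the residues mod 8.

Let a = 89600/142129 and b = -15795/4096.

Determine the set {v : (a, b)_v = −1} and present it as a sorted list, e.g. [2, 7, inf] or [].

[2, 3]

Mod squares: a ≡ 14, b ≡ -195. Check v ∈ {∞, 2, 3, 5, 7, 13, 29}.
v=29: a=29^-2·(≡2), b=29^0·(≡18) mod 29; (2|29)=-1, (18|29)=-1; (−1)^{-2·0·14}·(-1)^0·(-1)^-2 = +1.
v=13: a=13^-2·(≡12), b=13^1·(≡7) mod 13; (12|13)=+1, (7|13)=-1; (−1)^{-2·1·6}·(+1)^1·(-1)^-2 = +1.
v=2: v_2(a)=9, v_2(b)=-12; units ≡ 7, 5 (mod 8); ε·ε+αω+βω = 1·0+9·1+-12·0 ≡ 1  ⇒  (a,b)_2 = -1.
v=3: a=3^0·(≡2), b=3^5·(≡1) mod 3; (2|3)=-1, (1|3)=+1; (−1)^{0·5·1}·(-1)^5·(+1)^0 = -1.
v=∞: 14 > 0 and -195 < 0  ⇒  (a,b)_∞ = +1.
v=7: a=7^1·(≡4), b=7^0·(≡4) mod 7; (4|7)=+1, (4|7)=+1; (−1)^{1·0·3}·(+1)^0·(+1)^1 = +1.
v=5: a=5^2·(≡1), b=5^1·(≡1) mod 5; (1|5)=+1, (1|5)=+1; (−1)^{2·1·2}·(+1)^1·(+1)^2 = +1.
|Ram(14, -195)| = 2, even; anisotropic at {2, 3}.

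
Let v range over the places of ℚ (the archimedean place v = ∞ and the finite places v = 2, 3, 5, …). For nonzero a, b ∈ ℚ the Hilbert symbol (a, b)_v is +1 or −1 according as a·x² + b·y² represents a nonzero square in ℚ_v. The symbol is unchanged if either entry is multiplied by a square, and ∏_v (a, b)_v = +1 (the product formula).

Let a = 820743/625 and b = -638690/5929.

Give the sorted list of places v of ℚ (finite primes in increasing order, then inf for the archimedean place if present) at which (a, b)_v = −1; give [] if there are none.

Mod squares: a ≡ 6783, b ≡ -2210. Check v ∈ {∞, 2, 3, 5, 7, 11, 13, 17, 19}.
v=2: v_2(a)=0, v_2(b)=1; units ≡ 7, 7 (mod 8); ε·ε+αω+βω = 1·1+0·0+1·0 ≡ 1  ⇒  (a,b)_2 = -1.
v=5: a=5^-4·(≡3), b=5^1·(≡3) mod 5; (3|5)=-1, (3|5)=-1; (−1)^{-4·1·2}·(-1)^1·(-1)^-4 = -1.
v=17: a=17^1·(≡13), b=17^3·(≡7) mod 17; (13|17)=+1, (7|17)=-1; (−1)^{1·3·8}·(+1)^3·(-1)^1 = -1.
v=11: a=11^2·(≡2), b=11^-2·(≡5) mod 11; (2|11)=-1, (5|11)=+1; (−1)^{2·-2·5}·(-1)^-2·(+1)^2 = +1.
v=19: a=19^1·(≡14), b=19^0·(≡14) mod 19; (14|19)=-1, (14|19)=-1; (−1)^{1·0·9}·(-1)^0·(-1)^1 = -1.
v=∞: 6783 > 0 and -2210 < 0  ⇒  (a,b)_∞ = +1.
v=7: a=7^1·(≡3), b=7^-2·(≡2) mod 7; (3|7)=-1, (2|7)=+1; (−1)^{1·-2·3}·(-1)^-2·(+1)^1 = +1.
v=3: a=3^1·(≡2), b=3^0·(≡1) mod 3; (2|3)=-1, (1|3)=+1; (−1)^{1·0·1}·(-1)^0·(+1)^1 = +1.
v=13: a=13^0·(≡1), b=13^1·(≡10) mod 13; (1|13)=+1, (10|13)=+1; (−1)^{0·1·6}·(+1)^1·(+1)^0 = +1.
(6783, -2210 / ℚ) ramifies at {2, 5, 17, 19}: a division algebra.

[2, 5, 17, 19]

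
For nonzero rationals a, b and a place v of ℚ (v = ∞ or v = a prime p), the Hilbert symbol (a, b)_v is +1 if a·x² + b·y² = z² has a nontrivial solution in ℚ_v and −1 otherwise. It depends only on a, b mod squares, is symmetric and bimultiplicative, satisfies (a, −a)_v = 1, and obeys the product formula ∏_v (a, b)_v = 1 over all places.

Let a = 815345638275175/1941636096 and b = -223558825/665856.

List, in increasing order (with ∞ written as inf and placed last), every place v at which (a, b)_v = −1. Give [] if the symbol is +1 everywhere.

(a, b) ≡ (7, -217) mod (ℚ^×)²; places V = {2, 3, 5, 7, 17, 29, 31, ∞}.
(a,b)_29: α=2, u≡6; β=2, v≡12 (mod 29); (6|29)=+1, (12|29)=-1; sign (−1)^0·+1^2·-1^2 = +1.
(a,b)_∞: sgn(7)=+, sgn(-217)=−, so +1.
(a,b)_2: α=-10, β=-8; u≡7, v≡7 (mod 8); ε(u)ε(v)=1·1, αω(v)=-10·0, βω(u)=-8·0; sum ≡ 1  ⇒  -1.
(a,b)_31: α=2, u≡4; β=1, v≡29 (mod 31); (4|31)=+1, (29|31)=-1; sign (−1)^0·+1^1·-1^2 = +1.
(a,b)_7: α=9, u≡1; β=3, v≡1 (mod 7); (1|7)=+1, (1|7)=+1; sign (−1)^1·+1^3·+1^9 = -1.
(a,b)_3: α=-8, u≡1; β=-2, v≡2 (mod 3); (1|3)=+1, (2|3)=-1; sign (−1)^0·+1^-2·-1^-8 = +1.
(a,b)_5: α=2, u≡2; β=2, v≡2 (mod 5); (2|5)=-1, (2|5)=-1; sign (−1)^0·-1^2·-1^2 = +1.
(a,b)_17: α=-2, u≡5; β=-2, v≡13 (mod 17); (5|17)=-1, (13|17)=+1; sign (−1)^0·-1^-2·+1^-2 = +1.
(7, -217 / ℚ) ramifies at {2, 7}: a division algebra.

[2, 7]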